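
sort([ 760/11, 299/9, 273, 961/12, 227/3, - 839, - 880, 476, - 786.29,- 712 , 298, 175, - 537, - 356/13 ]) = [ - 880  , - 839, - 786.29, - 712, - 537, - 356/13, 299/9, 760/11,227/3,961/12, 175, 273, 298,476]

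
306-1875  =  -1569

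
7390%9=1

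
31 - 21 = 10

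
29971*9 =269739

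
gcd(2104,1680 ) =8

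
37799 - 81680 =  - 43881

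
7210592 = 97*74336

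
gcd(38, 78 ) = 2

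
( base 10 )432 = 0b110110000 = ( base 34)CO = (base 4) 12300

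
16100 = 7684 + 8416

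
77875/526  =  77875/526  =  148.05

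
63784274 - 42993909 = 20790365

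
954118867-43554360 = 910564507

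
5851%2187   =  1477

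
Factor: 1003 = 17^1*59^1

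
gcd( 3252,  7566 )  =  6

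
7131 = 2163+4968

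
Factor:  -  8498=- 2^1 * 7^1*607^1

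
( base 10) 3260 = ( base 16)cbc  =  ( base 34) 2RU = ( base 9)4422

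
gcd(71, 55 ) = 1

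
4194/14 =299+4/7=299.57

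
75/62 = 1+13/62 = 1.21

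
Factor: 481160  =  2^3* 5^1*23^1*523^1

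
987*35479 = 35017773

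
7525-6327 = 1198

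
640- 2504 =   -  1864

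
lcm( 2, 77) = 154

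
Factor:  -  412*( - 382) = 157384  =  2^3 * 103^1*191^1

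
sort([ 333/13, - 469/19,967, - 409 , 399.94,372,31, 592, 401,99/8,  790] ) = [-409, - 469/19,99/8, 333/13, 31,372,399.94,401 , 592, 790, 967]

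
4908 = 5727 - 819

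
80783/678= 119 + 101/678 = 119.15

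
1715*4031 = 6913165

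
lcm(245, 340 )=16660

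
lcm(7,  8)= 56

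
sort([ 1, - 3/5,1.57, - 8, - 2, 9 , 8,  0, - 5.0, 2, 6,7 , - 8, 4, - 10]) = [ - 10,  -  8,  -  8,-5.0, - 2, - 3/5,0,1,1.57,2 , 4  ,  6, 7 , 8,9 ] 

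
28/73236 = 7/18309 = 0.00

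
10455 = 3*3485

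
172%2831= 172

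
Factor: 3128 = 2^3* 17^1*23^1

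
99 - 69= 30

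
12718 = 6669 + 6049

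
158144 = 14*11296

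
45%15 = 0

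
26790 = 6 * 4465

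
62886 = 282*223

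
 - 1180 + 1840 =660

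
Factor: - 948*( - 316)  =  299568 = 2^4* 3^1*79^2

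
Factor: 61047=3^3 * 7^1*17^1 *19^1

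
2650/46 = 1325/23 = 57.61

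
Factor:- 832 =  - 2^6*13^1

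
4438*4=17752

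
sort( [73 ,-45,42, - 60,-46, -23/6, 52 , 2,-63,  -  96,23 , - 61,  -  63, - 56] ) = [-96, - 63, -63, - 61, - 60, - 56,-46, - 45, - 23/6,2,23, 42 , 52,73] 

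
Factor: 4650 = 2^1*3^1*5^2*  31^1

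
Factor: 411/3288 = 1/8 = 2^( - 3)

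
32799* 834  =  27354366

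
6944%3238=468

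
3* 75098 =225294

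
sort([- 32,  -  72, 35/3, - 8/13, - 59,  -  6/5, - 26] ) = [ - 72, - 59, - 32,-26, - 6/5, - 8/13, 35/3 ]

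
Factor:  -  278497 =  - 278497^1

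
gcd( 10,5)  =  5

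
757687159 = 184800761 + 572886398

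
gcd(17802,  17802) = 17802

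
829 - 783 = 46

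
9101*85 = 773585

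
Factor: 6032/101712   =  29/489 = 3^( -1)*29^1*163^( - 1 ) 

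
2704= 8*338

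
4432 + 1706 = 6138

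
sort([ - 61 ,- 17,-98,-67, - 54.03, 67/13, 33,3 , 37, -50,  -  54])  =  [-98, - 67, - 61, - 54.03, - 54, - 50,  -  17  ,  3,67/13,33,37]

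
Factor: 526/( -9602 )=-263^1 * 4801^( - 1 )=- 263/4801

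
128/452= 32/113  =  0.28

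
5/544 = 5/544 = 0.01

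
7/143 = 7/143 = 0.05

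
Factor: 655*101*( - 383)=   -  25337365 = - 5^1*101^1*131^1*383^1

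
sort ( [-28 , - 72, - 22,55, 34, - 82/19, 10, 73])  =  [  -  72, - 28, - 22, - 82/19,10,34,55,73 ]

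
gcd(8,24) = 8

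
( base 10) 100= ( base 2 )1100100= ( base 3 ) 10201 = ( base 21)4g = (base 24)44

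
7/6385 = 7/6385 = 0.00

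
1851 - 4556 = - 2705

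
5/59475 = 1/11895= 0.00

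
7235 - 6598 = 637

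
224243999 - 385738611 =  - 161494612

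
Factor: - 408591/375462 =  - 37/34=- 2^( - 1)*17^ (- 1)*37^1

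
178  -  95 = 83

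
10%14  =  10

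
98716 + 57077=155793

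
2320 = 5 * 464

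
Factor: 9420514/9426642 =3^(-1 )*23^( - 1)*83^(- 1 ) * 823^( - 1 ) * 967^1*4871^1 = 4710257/4713321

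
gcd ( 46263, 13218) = 6609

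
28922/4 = 7230 + 1/2 = 7230.50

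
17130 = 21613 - 4483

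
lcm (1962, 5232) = 15696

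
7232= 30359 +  - 23127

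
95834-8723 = 87111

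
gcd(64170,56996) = 2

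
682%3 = 1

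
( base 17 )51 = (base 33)2k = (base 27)35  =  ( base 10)86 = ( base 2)1010110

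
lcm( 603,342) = 22914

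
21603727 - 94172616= - 72568889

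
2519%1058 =403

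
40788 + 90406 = 131194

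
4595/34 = 135+5/34 = 135.15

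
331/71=4 + 47/71  =  4.66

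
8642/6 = 1440 + 1/3 = 1440.33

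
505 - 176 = 329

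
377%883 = 377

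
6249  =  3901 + 2348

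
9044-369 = 8675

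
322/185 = 1 + 137/185 = 1.74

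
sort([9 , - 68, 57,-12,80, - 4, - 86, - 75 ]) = [ - 86, -75 , - 68, - 12,-4,9,57,80] 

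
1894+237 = 2131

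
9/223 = 9/223 = 0.04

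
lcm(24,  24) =24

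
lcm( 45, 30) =90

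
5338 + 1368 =6706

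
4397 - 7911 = -3514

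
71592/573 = 23864/191  =  124.94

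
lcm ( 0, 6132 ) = 0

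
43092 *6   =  258552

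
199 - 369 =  -170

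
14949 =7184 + 7765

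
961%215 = 101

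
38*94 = 3572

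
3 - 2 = 1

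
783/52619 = 783/52619 = 0.01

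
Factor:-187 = -11^1*17^1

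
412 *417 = 171804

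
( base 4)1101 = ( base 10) 81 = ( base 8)121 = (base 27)30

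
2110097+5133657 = 7243754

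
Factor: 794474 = 2^1*397237^1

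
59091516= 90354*654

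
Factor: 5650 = 2^1 * 5^2 * 113^1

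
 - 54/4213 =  - 1 +4159/4213=-0.01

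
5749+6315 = 12064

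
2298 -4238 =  - 1940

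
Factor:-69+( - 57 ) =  - 2^1 * 3^2*7^1 = -126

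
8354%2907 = 2540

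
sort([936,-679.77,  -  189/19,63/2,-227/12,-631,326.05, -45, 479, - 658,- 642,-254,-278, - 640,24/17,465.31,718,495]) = [-679.77,- 658,  -  642, - 640,-631,  -  278  ,-254, - 45,-227/12,-189/19  ,  24/17, 63/2 , 326.05, 465.31,479, 495,718,936 ] 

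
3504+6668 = 10172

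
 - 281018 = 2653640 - 2934658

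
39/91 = 3/7 =0.43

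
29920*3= 89760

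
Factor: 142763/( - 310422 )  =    -  367/798 = - 2^(-1 )*3^( - 1)*7^ (  -  1)*19^( - 1)*367^1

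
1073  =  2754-1681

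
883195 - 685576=197619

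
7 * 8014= 56098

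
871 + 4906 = 5777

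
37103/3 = 37103/3 = 12367.67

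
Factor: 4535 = 5^1*907^1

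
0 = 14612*0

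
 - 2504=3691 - 6195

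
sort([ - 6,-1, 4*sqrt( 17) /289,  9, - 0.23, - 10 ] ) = [  -  10,  -  6,-1,-0.23,4*sqrt( 17 )/289, 9]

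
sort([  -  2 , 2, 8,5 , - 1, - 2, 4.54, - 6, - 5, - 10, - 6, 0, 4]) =[ - 10 , -6, - 6,-5, - 2,- 2,  -  1, 0, 2 , 4,4.54, 5, 8 ]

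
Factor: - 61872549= - 3^1 * 20624183^1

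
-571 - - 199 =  - 372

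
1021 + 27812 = 28833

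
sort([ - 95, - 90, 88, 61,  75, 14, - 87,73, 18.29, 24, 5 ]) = [-95, - 90,-87, 5,  14,18.29,24, 61,73, 75,88]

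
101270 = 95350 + 5920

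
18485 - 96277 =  - 77792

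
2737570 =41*66770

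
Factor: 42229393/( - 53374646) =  - 2^( - 1)*13^(-1)*37^ ( - 1 )*53^1*113^(- 1)*491^ ( - 1)*796781^1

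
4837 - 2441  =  2396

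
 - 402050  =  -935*430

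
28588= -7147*(-4 )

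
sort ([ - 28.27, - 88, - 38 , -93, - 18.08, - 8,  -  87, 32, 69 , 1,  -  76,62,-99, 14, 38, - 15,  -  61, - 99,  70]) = [ -99,  -  99, - 93, - 88, - 87, - 76, - 61,-38, - 28.27, - 18.08, - 15, - 8, 1,  14,  32,38, 62,69, 70]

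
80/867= 80/867=0.09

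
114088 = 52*2194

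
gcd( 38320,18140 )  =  20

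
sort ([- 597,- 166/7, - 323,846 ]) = [ - 597, - 323,- 166/7, 846 ]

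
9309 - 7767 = 1542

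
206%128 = 78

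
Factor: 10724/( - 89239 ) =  - 28/233 = -  2^2*7^1*233^( - 1 ) 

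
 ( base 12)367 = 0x1FF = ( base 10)511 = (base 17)1d1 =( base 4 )13333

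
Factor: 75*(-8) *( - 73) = 2^3*3^1 * 5^2* 73^1 = 43800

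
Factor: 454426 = 2^1*7^2*4637^1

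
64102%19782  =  4756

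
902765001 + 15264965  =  918029966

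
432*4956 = 2140992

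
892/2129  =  892/2129 = 0.42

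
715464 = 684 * 1046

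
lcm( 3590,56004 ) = 280020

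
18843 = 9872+8971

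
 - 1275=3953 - 5228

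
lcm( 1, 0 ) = 0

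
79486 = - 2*( - 39743)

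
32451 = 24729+7722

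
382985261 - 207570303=175414958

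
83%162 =83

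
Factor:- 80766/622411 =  - 2^1*3^2*7^1 * 971^( - 1 ) = - 126/971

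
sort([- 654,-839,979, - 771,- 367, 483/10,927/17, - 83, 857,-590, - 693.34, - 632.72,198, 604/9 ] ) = [ - 839, - 771, - 693.34, - 654, - 632.72, - 590, - 367, - 83,483/10,927/17,604/9, 198, 857,979] 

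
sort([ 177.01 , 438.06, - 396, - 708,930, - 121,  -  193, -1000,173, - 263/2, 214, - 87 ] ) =[ - 1000,  -  708, - 396 , - 193,- 263/2,- 121, - 87, 173, 177.01, 214,438.06,930]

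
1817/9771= 1817/9771 = 0.19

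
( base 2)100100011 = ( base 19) F6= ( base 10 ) 291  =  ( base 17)102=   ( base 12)203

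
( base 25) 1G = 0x29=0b101001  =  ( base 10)41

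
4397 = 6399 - 2002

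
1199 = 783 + 416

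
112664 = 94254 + 18410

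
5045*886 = 4469870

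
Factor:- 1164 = -2^2*3^1*97^1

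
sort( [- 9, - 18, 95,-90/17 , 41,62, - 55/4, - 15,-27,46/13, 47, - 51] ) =[ - 51, - 27, - 18, - 15,-55/4, - 9, - 90/17, 46/13,41, 47,  62,  95 ] 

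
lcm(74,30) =1110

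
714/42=17 = 17.00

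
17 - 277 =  - 260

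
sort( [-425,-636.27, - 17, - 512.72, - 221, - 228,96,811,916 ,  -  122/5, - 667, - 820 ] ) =[-820, - 667, - 636.27, - 512.72 , - 425, - 228,  -  221, - 122/5, - 17,96,811, 916] 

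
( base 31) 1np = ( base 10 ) 1699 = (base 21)3hj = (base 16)6a3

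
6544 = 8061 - 1517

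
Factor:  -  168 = -2^3 * 3^1*7^1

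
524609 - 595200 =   -  70591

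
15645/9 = 1738 + 1/3 = 1738.33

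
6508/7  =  6508/7 = 929.71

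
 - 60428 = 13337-73765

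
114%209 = 114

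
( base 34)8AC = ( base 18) 1BB6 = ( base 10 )9600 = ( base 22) JI8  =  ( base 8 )22600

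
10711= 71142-60431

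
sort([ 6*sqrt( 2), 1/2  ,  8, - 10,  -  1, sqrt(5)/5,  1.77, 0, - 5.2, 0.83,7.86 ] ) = [ - 10,-5.2, - 1,0,sqrt( 5)/5,1/2,0.83,1.77,7.86,8, 6 * sqrt(2 )]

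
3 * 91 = 273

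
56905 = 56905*1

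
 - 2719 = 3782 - 6501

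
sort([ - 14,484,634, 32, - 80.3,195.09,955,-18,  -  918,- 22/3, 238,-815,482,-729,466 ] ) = [-918,-815, - 729, -80.3,-18,  -  14,-22/3, 32,195.09 , 238, 466,  482 , 484,634,955] 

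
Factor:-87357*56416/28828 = -1232083128/7207 = - 2^3*3^1*37^1*41^1 * 43^1 * 787^1* 7207^( - 1 ) 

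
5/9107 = 5/9107 = 0.00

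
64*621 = 39744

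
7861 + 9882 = 17743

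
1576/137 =1576/137= 11.50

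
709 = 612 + 97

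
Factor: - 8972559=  -3^3*332317^1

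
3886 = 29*134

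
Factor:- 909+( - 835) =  - 2^4* 109^1 = - 1744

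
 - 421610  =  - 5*84322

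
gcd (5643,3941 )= 1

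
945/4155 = 63/277=0.23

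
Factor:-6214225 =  - 5^2*248569^1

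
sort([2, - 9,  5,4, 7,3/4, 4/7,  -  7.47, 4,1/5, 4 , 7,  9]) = [ -9, - 7.47,1/5, 4/7 , 3/4,2,4, 4,4,5,7,7,9]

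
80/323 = 80/323 = 0.25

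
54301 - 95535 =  - 41234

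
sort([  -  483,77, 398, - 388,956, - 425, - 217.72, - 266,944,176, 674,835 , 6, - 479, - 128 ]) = [  -  483 ,-479, - 425, - 388, - 266, - 217.72, - 128,6 , 77,176, 398,  674, 835,  944,  956 ] 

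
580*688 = 399040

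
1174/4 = 293 + 1/2= 293.50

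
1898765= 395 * 4807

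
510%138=96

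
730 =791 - 61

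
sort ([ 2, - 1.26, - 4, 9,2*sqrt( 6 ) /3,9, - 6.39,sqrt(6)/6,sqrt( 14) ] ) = [-6.39,-4, -1.26,  sqrt ( 6)/6,2*sqrt(6)/3,2,sqrt( 14),9, 9] 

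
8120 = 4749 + 3371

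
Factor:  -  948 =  - 2^2*3^1 * 79^1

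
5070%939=375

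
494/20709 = 38/1593 = 0.02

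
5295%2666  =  2629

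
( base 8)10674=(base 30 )51a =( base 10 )4540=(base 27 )664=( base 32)4DS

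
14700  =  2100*7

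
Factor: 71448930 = 2^1*3^2*5^1 *7^1 * 19^1*47^1*127^1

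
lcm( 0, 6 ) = 0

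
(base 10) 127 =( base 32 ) 3v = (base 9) 151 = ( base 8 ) 177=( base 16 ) 7f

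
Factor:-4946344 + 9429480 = 4483136 = 2^6*7^1 * 10007^1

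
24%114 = 24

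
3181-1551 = 1630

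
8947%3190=2567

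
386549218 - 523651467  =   - 137102249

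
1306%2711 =1306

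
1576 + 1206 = 2782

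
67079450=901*74450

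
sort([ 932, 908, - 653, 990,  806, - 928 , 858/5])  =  [- 928, - 653 , 858/5 , 806, 908, 932,990 ] 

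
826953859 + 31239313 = 858193172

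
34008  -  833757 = - 799749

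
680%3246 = 680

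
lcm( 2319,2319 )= 2319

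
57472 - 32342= 25130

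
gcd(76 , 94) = 2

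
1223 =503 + 720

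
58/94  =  29/47 = 0.62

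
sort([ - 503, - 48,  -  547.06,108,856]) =[-547.06, - 503,-48,108,856 ] 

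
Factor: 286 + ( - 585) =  - 299 = - 13^1*23^1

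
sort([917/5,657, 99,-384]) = [ - 384,  99, 917/5, 657]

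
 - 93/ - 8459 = 93/8459 = 0.01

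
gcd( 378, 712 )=2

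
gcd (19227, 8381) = 493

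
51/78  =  17/26 = 0.65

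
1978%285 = 268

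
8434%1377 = 172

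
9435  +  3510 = 12945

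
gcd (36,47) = 1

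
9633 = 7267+2366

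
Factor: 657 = 3^2*73^1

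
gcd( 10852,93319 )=1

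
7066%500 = 66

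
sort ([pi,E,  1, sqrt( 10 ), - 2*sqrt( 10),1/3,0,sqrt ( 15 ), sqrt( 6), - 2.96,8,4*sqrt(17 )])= [ - 2*sqrt(10), - 2.96,0,1/3,1,sqrt(6), E, pi,sqrt( 10),sqrt( 15 ), 8,4 *sqrt( 17)]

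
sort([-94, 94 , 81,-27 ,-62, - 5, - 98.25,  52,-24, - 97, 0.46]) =[ - 98.25, - 97, - 94,-62,- 27,-24 ,- 5,  0.46,52, 81,94] 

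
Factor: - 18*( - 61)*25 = 27450=2^1*3^2*5^2*61^1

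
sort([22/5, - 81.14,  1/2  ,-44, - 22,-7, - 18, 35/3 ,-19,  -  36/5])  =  [ - 81.14 ,  -  44, - 22 , - 19,-18 ,-36/5, - 7,  1/2,  22/5, 35/3]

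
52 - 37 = 15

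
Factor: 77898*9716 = 2^3*3^1*7^1*347^1*12983^1 = 756856968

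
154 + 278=432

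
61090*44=2687960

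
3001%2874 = 127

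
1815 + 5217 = 7032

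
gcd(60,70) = 10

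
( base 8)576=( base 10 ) 382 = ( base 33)BJ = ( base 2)101111110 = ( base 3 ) 112011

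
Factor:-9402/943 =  - 2^1* 3^1*23^( - 1 )*41^ ( - 1 )*1567^1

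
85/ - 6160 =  - 17/1232 = - 0.01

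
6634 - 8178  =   - 1544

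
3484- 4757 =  - 1273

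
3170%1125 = 920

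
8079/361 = 22+137/361 = 22.38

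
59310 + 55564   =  114874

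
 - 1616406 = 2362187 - 3978593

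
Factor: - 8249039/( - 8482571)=37^1 * 113^( -1)*271^( - 1 )*277^ (  -  1 )*222947^1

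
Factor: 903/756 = 43/36 = 2^( - 2)*3^(-2)*43^1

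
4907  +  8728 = 13635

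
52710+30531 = 83241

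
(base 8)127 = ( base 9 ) 106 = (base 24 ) 3f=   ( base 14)63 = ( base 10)87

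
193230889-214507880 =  - 21276991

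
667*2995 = 1997665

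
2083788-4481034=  - 2397246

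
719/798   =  719/798=0.90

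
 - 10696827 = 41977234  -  52674061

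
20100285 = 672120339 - 652020054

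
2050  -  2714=- 664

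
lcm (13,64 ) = 832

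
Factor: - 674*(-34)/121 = 22916/121 = 2^2*11^( - 2) * 17^1*337^1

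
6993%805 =553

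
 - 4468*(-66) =294888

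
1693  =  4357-2664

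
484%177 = 130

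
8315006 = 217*38318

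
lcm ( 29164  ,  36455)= 145820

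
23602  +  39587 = 63189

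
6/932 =3/466 = 0.01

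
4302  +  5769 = 10071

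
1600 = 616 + 984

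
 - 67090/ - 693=67090/693 = 96.81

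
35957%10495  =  4472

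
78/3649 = 78/3649 = 0.02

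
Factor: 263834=2^1*19^1*53^1*131^1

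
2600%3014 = 2600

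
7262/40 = 181 + 11/20 = 181.55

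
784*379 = 297136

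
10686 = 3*3562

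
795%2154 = 795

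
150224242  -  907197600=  - 756973358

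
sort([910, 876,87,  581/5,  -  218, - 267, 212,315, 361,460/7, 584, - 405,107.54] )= [ - 405 , - 267, - 218,460/7 , 87 , 107.54,581/5, 212,315 , 361,  584,876 , 910]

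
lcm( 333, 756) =27972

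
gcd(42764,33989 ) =1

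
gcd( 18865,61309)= 1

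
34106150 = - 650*( - 52471)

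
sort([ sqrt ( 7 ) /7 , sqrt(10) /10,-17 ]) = [ - 17,sqrt(10 )/10,sqrt (7 ) /7]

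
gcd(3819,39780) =3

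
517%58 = 53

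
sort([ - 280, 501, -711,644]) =[ -711,-280,501,  644 ] 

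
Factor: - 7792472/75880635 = - 2^3*3^(-1 )*5^( - 1)*349^1*2791^1*5058709^( - 1)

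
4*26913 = 107652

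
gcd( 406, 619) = 1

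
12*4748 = 56976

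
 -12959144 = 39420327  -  52379471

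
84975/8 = 10621 + 7/8  =  10621.88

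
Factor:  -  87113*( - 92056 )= 2^3*13^1*37^1*311^1*6701^1 = 8019274328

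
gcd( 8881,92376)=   1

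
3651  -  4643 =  - 992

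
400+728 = 1128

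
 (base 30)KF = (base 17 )223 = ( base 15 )2B0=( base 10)615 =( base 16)267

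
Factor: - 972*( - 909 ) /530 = 2^1*3^7*5^(-1) * 53^ (  -  1 )*101^1 = 441774/265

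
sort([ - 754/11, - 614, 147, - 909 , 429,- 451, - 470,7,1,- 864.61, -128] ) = [  -  909 , - 864.61 , - 614, - 470, - 451, - 128 ,  -  754/11,1,7 , 147,429] 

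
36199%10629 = 4312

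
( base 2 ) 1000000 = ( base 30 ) 24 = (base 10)64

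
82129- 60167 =21962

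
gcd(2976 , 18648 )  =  24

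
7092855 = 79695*89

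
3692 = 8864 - 5172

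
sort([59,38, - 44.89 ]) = [  -  44.89, 38,59] 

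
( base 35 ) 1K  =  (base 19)2h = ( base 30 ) 1p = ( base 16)37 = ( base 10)55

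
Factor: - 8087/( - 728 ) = 2^( - 3 )*7^( - 1)*13^( - 1 )*8087^1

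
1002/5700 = 167/950 = 0.18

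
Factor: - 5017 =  - 29^1*173^1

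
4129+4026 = 8155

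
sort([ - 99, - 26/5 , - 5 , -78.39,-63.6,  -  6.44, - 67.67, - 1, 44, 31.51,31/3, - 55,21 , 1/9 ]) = [ - 99, - 78.39, - 67.67, - 63.6 , - 55,-6.44 ,-26/5, - 5, - 1,1/9,31/3, 21,  31.51,  44] 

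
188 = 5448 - 5260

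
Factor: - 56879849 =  - 13^1 * 239^1*18307^1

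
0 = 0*9024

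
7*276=1932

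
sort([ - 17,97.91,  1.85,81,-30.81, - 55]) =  [ - 55, - 30.81, - 17, 1.85,  81, 97.91] 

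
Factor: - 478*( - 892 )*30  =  2^4*3^1*5^1* 223^1*239^1 = 12791280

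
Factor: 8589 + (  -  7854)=3^1  *5^1 *7^2 = 735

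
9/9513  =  1/1057 =0.00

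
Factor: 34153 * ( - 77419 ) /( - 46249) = 7^1*17^1*41^1*6607^( - 1)*  77419^1=377727301/6607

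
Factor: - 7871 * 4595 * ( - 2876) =104016996620 = 2^2*5^1*17^1*463^1*719^1*919^1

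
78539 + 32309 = 110848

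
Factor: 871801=7^1*124543^1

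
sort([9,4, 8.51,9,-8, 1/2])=[ - 8,  1/2, 4, 8.51, 9,9] 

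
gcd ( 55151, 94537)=1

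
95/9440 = 19/1888 = 0.01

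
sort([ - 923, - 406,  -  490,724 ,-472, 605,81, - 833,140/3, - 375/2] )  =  [-923, - 833, - 490, - 472, - 406 , - 375/2,140/3,81, 605,724 ]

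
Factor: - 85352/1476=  - 21338/369 = - 2^1*3^ ( - 2 )*41^ ( - 1 )* 47^1*227^1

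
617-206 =411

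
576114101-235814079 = 340300022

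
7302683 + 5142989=12445672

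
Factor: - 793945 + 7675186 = 6881241 = 3^1*127^1 * 18061^1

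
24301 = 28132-3831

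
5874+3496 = 9370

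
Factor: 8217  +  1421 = 9638 = 2^1*61^1*79^1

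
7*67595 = 473165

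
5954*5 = 29770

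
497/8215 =497/8215 = 0.06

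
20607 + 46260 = 66867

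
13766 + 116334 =130100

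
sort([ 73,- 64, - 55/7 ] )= [-64, - 55/7, 73 ] 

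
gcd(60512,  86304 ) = 992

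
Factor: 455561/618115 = 5^( - 1)*23^1*29^1 * 181^( - 1)= 667/905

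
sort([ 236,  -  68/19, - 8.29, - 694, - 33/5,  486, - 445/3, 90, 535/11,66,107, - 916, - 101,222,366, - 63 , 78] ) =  [ - 916,-694,  -  445/3, - 101, - 63, - 8.29,-33/5, - 68/19,535/11,66,78, 90 , 107,222,236, 366, 486]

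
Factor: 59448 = 2^3*3^1*2477^1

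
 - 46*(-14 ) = 644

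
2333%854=625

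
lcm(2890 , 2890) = 2890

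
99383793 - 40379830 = 59003963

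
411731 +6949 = 418680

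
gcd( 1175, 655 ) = 5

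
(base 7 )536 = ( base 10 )272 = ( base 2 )100010000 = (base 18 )f2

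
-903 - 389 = -1292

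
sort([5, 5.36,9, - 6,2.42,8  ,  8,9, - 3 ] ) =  [ - 6, - 3, 2.42,5,5.36, 8,8,9,9] 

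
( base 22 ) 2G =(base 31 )1T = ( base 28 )24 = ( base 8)74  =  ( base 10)60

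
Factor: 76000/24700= 40/13= 2^3*5^1*13^( - 1)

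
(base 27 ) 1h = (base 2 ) 101100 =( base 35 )19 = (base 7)62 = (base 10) 44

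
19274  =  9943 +9331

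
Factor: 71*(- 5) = - 5^1*71^1=-  355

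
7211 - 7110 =101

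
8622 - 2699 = 5923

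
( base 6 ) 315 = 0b1110111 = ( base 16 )77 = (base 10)119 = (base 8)167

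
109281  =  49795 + 59486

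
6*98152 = 588912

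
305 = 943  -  638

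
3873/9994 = 3873/9994  =  0.39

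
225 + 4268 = 4493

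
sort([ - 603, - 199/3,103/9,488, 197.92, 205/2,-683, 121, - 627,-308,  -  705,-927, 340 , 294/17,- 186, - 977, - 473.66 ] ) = [- 977,  -  927, - 705, - 683, - 627 ,  -  603, - 473.66, - 308,  -  186, - 199/3, 103/9, 294/17, 205/2,  121, 197.92, 340,488]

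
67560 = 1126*60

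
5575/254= 5575/254 = 21.95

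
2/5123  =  2/5123 = 0.00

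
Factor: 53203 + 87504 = 140707=7^1*20101^1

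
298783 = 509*587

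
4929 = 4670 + 259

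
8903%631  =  69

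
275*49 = 13475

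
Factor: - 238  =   - 2^1*7^1 * 17^1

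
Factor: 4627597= 13^1*355969^1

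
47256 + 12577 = 59833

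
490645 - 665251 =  - 174606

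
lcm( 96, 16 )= 96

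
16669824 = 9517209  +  7152615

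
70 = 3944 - 3874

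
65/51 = 65/51 = 1.27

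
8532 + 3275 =11807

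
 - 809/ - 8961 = 809/8961 =0.09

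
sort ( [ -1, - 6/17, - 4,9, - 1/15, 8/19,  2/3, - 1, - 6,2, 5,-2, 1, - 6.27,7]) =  [ - 6.27, - 6, - 4, - 2, - 1,-1, - 6/17, - 1/15,  8/19,2/3,  1,2, 5, 7,9] 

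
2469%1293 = 1176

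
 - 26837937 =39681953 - 66519890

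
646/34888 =323/17444 = 0.02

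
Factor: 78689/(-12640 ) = -2^( - 5)*5^( - 1 ) *13^1 * 79^( -1 )*6053^1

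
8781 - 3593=5188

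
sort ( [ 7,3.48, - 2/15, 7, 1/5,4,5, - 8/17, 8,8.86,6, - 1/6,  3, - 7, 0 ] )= [ - 7,-8/17, - 1/6,- 2/15,0,1/5,  3, 3.48 , 4,5 , 6, 7,7,  8, 8.86 ] 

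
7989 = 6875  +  1114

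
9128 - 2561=6567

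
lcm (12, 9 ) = 36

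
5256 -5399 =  - 143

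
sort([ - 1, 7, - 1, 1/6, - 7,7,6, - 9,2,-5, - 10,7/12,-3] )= [-10, -9, -7,  -  5, - 3,-1, - 1,1/6 , 7/12, 2 , 6,  7,7 ]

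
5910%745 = 695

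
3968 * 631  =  2503808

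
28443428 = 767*37084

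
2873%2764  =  109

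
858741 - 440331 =418410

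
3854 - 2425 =1429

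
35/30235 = 7/6047  =  0.00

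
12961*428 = 5547308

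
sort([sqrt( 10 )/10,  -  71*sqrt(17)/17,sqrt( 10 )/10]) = [ - 71*sqrt(17)/17,sqrt(10 ) /10, sqrt (10)/10]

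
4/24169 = 4/24169 = 0.00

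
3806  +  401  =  4207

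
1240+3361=4601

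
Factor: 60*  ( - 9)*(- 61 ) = 32940= 2^2*3^3*5^1*61^1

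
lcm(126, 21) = 126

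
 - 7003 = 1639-8642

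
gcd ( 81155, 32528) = 1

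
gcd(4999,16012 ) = 1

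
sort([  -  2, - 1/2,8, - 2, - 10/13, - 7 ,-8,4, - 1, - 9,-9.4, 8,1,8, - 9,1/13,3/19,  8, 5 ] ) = [ - 9.4, - 9, - 9, - 8, - 7, - 2 , - 2,-1, - 10/13, - 1/2 , 1/13,  3/19,1,4,5,8, 8,8, 8 ]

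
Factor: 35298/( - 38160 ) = -2^( - 3)*5^ ( - 1)*37^1 = - 37/40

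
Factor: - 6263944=- 2^3*782993^1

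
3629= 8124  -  4495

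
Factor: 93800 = 2^3*5^2*7^1*67^1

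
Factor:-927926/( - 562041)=2^1*3^(-2)*197^( - 1 )*317^( - 1 )*463963^1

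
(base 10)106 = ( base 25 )46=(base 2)1101010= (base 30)3g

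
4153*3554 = 14759762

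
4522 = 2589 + 1933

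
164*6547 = 1073708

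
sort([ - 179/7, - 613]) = [ - 613, - 179/7]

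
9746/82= 4873/41 = 118.85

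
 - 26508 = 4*( - 6627)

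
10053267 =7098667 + 2954600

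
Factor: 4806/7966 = 2403/3983 = 3^3 * 7^( - 1 )*89^1*569^( - 1 )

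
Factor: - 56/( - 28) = 2 = 2^1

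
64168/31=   2069 + 29/31 = 2069.94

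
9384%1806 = 354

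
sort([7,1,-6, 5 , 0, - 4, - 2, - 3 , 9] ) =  [ - 6 , - 4, - 3, - 2,0, 1 , 5, 7, 9]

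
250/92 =2 + 33/46 = 2.72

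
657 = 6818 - 6161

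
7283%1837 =1772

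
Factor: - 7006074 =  - 2^1 * 3^1*17^1*68687^1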